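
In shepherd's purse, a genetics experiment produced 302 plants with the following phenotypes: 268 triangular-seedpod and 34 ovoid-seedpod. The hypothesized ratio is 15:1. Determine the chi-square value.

12.928

Total ratio parts = 16. Expected numbers out of 302:
  triangular-seedpod: 302 × 15/16 = 283.125
  ovoid-seedpod: 302 × 1/16 = 18.875
χ² = Σ (O − E)² / E
  triangular-seedpod: (268 − 283.125)² / 283.125 = 0.8080
  ovoid-seedpod: (34 − 18.875)² / 18.875 = 12.1200
χ² = 0.8080 + 12.1200 = 12.928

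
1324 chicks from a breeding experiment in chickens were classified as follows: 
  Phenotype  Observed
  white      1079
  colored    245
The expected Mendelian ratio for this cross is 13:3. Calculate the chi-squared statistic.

0.052

Total ratio parts = 16. Expected numbers out of 1324:
  white: 1324 × 13/16 = 1075.75
  colored: 1324 × 3/16 = 248.25
χ² = Σ (O − E)² / E
  white: (1079 − 1075.75)² / 1075.75 = 0.0098
  colored: (245 − 248.25)² / 248.25 = 0.0425
χ² = 0.0098 + 0.0425 = 0.0523 ≈ 0.052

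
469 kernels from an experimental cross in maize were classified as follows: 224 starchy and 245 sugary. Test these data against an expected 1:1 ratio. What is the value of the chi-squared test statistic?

0.940

The 1:1 ratio has 2 parts, so with N = 469 the expected counts are:
  starchy: 469 × 1/2 = 234.5
  sugary: 469 × 1/2 = 234.5
χ² = Σ (O − E)² / E
  starchy: (224 − 234.5)² / 234.5 = 0.4701
  sugary: (245 − 234.5)² / 234.5 = 0.4701
χ² = 0.4701 + 0.4701 = 0.9402 ≈ 0.940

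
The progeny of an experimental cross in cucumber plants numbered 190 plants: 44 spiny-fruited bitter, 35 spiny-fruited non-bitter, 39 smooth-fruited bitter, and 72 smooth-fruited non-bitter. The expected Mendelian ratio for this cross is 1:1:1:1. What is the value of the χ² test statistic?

Total ratio parts = 4. Expected numbers out of 190:
  spiny-fruited bitter: 190 × 1/4 = 47.5
  spiny-fruited non-bitter: 190 × 1/4 = 47.5
  smooth-fruited bitter: 190 × 1/4 = 47.5
  smooth-fruited non-bitter: 190 × 1/4 = 47.5
χ² = Σ (O − E)² / E
  spiny-fruited bitter: (44 − 47.5)² / 47.5 = 0.2579
  spiny-fruited non-bitter: (35 − 47.5)² / 47.5 = 3.2895
  smooth-fruited bitter: (39 − 47.5)² / 47.5 = 1.5211
  smooth-fruited non-bitter: (72 − 47.5)² / 47.5 = 12.6368
χ² = 0.2579 + 3.2895 + 1.5211 + 12.6368 = 17.7053 ≈ 17.705

17.705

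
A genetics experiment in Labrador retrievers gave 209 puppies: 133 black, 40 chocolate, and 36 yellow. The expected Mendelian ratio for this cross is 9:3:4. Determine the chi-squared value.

Under the 9:3:4 hypothesis (Σ ratio = 16, N = 209):
  black: 209 × 9/16 = 117.5625
  chocolate: 209 × 3/16 = 39.1875
  yellow: 209 × 4/16 = 52.25
χ² = Σ (O − E)² / E
  black: (133 − 117.5625)² / 117.5625 = 2.0271
  chocolate: (40 − 39.1875)² / 39.1875 = 0.0168
  yellow: (36 − 52.25)² / 52.25 = 5.0538
χ² = 2.0271 + 0.0168 + 5.0538 = 7.0977 ≈ 7.098

7.098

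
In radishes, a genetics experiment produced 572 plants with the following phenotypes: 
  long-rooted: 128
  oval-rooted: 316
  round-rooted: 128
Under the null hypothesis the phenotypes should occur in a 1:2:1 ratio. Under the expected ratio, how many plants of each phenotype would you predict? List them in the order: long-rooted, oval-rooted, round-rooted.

143, 286, 143

Total ratio parts = 4. Expected numbers out of 572:
  long-rooted: 572 × 1/4 = 143
  oval-rooted: 572 × 2/4 = 286
  round-rooted: 572 × 1/4 = 143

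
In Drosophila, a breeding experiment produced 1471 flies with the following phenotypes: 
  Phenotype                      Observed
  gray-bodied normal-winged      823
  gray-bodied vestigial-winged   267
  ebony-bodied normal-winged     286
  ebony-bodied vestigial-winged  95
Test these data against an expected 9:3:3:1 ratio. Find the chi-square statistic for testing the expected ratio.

0.784

Under the 9:3:3:1 hypothesis (Σ ratio = 16, N = 1471):
  gray-bodied normal-winged: 1471 × 9/16 = 827.4375
  gray-bodied vestigial-winged: 1471 × 3/16 = 275.8125
  ebony-bodied normal-winged: 1471 × 3/16 = 275.8125
  ebony-bodied vestigial-winged: 1471 × 1/16 = 91.9375
χ² = Σ (O − E)² / E
  gray-bodied normal-winged: (823 − 827.4375)² / 827.4375 = 0.0238
  gray-bodied vestigial-winged: (267 − 275.8125)² / 275.8125 = 0.2816
  ebony-bodied normal-winged: (286 − 275.8125)² / 275.8125 = 0.3763
  ebony-bodied vestigial-winged: (95 − 91.9375)² / 91.9375 = 0.1020
χ² = 0.0238 + 0.2816 + 0.3763 + 0.1020 = 0.7837 ≈ 0.784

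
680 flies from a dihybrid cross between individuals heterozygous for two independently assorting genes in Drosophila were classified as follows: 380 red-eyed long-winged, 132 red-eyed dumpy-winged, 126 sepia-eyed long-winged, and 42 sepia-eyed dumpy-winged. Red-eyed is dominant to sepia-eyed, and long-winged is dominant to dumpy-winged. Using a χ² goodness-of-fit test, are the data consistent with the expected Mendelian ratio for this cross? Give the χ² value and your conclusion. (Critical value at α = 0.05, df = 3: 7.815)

A dihybrid F₂ with independent assortment and complete dominance at both loci gives a 9:3:3:1 phenotypic ratio.
Expected counts for N = 680 under a 9:3:3:1 ratio (total parts = 16):
  red-eyed long-winged: 680 × 9/16 = 382.5
  red-eyed dumpy-winged: 680 × 3/16 = 127.5
  sepia-eyed long-winged: 680 × 3/16 = 127.5
  sepia-eyed dumpy-winged: 680 × 1/16 = 42.5
χ² = Σ (O − E)² / E
  red-eyed long-winged: (380 − 382.5)² / 382.5 = 0.0163
  red-eyed dumpy-winged: (132 − 127.5)² / 127.5 = 0.1588
  sepia-eyed long-winged: (126 − 127.5)² / 127.5 = 0.0176
  sepia-eyed dumpy-winged: (42 − 42.5)² / 42.5 = 0.0059
χ² = 0.0163 + 0.1588 + 0.0176 + 0.0059 = 0.1986 ≈ 0.199
Degrees of freedom = 4 − 1 = 3; critical value at α = 0.05 is 7.815.
Since 0.199 < 7.815, we fail to reject the null hypothesis — the data are consistent with the 9:3:3:1 ratio.

0.199; consistent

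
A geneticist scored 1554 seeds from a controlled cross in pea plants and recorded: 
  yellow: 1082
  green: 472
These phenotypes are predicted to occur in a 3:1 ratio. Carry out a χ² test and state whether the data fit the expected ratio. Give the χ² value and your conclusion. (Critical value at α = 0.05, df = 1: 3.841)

23.929; not consistent

Under the 3:1 hypothesis (Σ ratio = 4, N = 1554):
  yellow: 1554 × 3/4 = 1165.5
  green: 1554 × 1/4 = 388.5
χ² = Σ (O − E)² / E
  yellow: (1082 − 1165.5)² / 1165.5 = 5.9822
  green: (472 − 388.5)² / 388.5 = 17.9466
χ² = 5.9822 + 17.9466 = 23.9288 ≈ 23.929
Degrees of freedom = 2 − 1 = 1; critical value at α = 0.05 is 3.841.
Since 23.929 > 3.841, we reject the null hypothesis — the data do not fit the 3:1 ratio.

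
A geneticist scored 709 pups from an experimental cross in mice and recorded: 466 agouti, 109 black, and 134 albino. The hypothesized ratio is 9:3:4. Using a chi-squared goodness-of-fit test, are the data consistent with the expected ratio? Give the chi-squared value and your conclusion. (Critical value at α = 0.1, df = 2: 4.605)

26.183; not consistent

Expected counts for N = 709 under a 9:3:4 ratio (total parts = 16):
  agouti: 709 × 9/16 = 398.8125
  black: 709 × 3/16 = 132.9375
  albino: 709 × 4/16 = 177.25
χ² = Σ (O − E)² / E
  agouti: (466 − 398.8125)² / 398.8125 = 11.3190
  black: (109 − 132.9375)² / 132.9375 = 4.3103
  albino: (134 − 177.25)² / 177.25 = 10.5532
χ² = 11.3190 + 4.3103 + 10.5532 = 26.1825 ≈ 26.183
Degrees of freedom = 3 − 1 = 2; critical value at α = 0.1 is 4.605.
Since 26.183 > 4.605, we reject the null hypothesis — the data do not fit the 9:3:4 ratio.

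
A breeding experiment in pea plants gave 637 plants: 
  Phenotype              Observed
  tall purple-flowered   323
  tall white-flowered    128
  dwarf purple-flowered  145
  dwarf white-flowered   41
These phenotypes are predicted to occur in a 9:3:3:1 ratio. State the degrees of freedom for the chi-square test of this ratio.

3

A goodness-of-fit test with 4 phenotype classes has df = 4 − 1 = 3.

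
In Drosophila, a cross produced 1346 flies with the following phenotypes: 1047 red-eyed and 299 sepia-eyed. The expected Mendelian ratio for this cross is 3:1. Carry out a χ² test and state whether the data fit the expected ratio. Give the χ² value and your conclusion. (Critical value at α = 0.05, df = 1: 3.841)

Under the 3:1 hypothesis (Σ ratio = 4, N = 1346):
  red-eyed: 1346 × 3/4 = 1009.5
  sepia-eyed: 1346 × 1/4 = 336.5
χ² = Σ (O − E)² / E
  red-eyed: (1047 − 1009.5)² / 1009.5 = 1.3930
  sepia-eyed: (299 − 336.5)² / 336.5 = 4.1790
χ² = 1.3930 + 4.1790 = 5.572
Degrees of freedom = 2 − 1 = 1; critical value at α = 0.05 is 3.841.
Since 5.572 > 3.841, we reject the null hypothesis — the data do not fit the 3:1 ratio.

5.572; not consistent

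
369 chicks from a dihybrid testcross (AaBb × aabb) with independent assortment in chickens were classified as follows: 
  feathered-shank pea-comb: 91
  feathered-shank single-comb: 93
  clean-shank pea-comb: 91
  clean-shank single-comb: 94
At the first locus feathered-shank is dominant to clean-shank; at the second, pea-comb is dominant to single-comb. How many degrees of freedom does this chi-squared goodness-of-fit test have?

3

A dihybrid testcross with independent assortment gives a 1:1:1:1 ratio.
A goodness-of-fit test with 4 phenotype classes has df = 4 − 1 = 3.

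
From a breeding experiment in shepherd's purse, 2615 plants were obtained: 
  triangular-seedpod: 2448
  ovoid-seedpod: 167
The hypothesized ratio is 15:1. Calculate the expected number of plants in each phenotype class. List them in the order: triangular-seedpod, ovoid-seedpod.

Expected counts for N = 2615 under a 15:1 ratio (total parts = 16):
  triangular-seedpod: 2615 × 15/16 = 2451.5625
  ovoid-seedpod: 2615 × 1/16 = 163.4375

2451.5625, 163.4375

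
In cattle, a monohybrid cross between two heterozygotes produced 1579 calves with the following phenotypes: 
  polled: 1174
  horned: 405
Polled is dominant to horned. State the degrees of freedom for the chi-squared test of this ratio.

1

For a monohybrid cross between heterozygotes with complete dominance, the expected phenotypic ratio is 3:1.
A goodness-of-fit test with 2 phenotype classes has df = 2 − 1 = 1.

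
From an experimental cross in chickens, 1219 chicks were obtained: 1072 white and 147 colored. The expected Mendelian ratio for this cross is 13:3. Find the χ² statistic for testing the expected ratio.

The 13:3 ratio has 16 parts, so with N = 1219 the expected counts are:
  white: 1219 × 13/16 = 990.4375
  colored: 1219 × 3/16 = 228.5625
χ² = Σ (O − E)² / E
  white: (1072 − 990.4375)² / 990.4375 = 6.7167
  colored: (147 − 228.5625)² / 228.5625 = 29.1056
χ² = 6.7167 + 29.1056 = 35.8223 ≈ 35.822

35.822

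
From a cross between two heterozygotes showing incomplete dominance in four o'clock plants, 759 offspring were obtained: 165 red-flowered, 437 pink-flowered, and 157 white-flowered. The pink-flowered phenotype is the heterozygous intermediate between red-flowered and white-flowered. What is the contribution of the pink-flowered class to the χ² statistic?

8.712

With incomplete dominance, a heterozygote × heterozygote cross gives a 1:2:1 phenotypic ratio.
Expected counts for N = 759 under a 1:2:1 ratio (total parts = 4):
  red-flowered: 759 × 1/4 = 189.75
  pink-flowered: 759 × 2/4 = 379.5
  white-flowered: 759 × 1/4 = 189.75
Contribution of pink-flowered: (437 − 379.5)² / 379.5 = 8.7121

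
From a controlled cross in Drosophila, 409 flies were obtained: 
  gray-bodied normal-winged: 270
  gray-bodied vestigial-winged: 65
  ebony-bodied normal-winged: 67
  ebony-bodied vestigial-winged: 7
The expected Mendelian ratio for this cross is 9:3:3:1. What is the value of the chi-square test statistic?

23.417

Total ratio parts = 16. Expected numbers out of 409:
  gray-bodied normal-winged: 409 × 9/16 = 230.0625
  gray-bodied vestigial-winged: 409 × 3/16 = 76.6875
  ebony-bodied normal-winged: 409 × 3/16 = 76.6875
  ebony-bodied vestigial-winged: 409 × 1/16 = 25.5625
χ² = Σ (O − E)² / E
  gray-bodied normal-winged: (270 − 230.0625)² / 230.0625 = 6.9329
  gray-bodied vestigial-winged: (65 − 76.6875)² / 76.6875 = 1.7812
  ebony-bodied normal-winged: (67 − 76.6875)² / 76.6875 = 1.2238
  ebony-bodied vestigial-winged: (7 − 25.5625)² / 25.5625 = 13.4794
χ² = 6.9329 + 1.7812 + 1.2238 + 13.4794 = 23.4173 ≈ 23.417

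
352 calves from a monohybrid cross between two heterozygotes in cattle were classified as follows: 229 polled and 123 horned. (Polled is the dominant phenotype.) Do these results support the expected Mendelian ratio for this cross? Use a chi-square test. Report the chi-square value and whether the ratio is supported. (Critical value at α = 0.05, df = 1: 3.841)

18.561; not consistent

For a monohybrid cross between heterozygotes with complete dominance, the expected phenotypic ratio is 3:1.
Expected counts for N = 352 under a 3:1 ratio (total parts = 4):
  polled: 352 × 3/4 = 264
  horned: 352 × 1/4 = 88
χ² = Σ (O − E)² / E
  polled: (229 − 264)² / 264 = 4.6402
  horned: (123 − 88)² / 88 = 13.9205
χ² = 4.6402 + 13.9205 = 18.5607 ≈ 18.561
Degrees of freedom = 2 − 1 = 1; critical value at α = 0.05 is 3.841.
Since 18.561 > 3.841, we reject the null hypothesis — the data do not fit the 3:1 ratio.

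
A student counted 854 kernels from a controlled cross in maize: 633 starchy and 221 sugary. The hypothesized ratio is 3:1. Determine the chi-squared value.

Total ratio parts = 4. Expected numbers out of 854:
  starchy: 854 × 3/4 = 640.5
  sugary: 854 × 1/4 = 213.5
χ² = Σ (O − E)² / E
  starchy: (633 − 640.5)² / 640.5 = 0.0878
  sugary: (221 − 213.5)² / 213.5 = 0.2635
χ² = 0.0878 + 0.2635 = 0.3513 ≈ 0.351

0.351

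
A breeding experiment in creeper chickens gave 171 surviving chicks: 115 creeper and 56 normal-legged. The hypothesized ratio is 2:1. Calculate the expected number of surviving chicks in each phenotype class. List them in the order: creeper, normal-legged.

Total ratio parts = 3. Expected numbers out of 171:
  creeper: 171 × 2/3 = 114
  normal-legged: 171 × 1/3 = 57

114, 57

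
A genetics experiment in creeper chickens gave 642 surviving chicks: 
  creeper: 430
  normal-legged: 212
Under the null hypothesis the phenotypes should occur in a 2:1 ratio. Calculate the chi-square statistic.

0.028

Total ratio parts = 3. Expected numbers out of 642:
  creeper: 642 × 2/3 = 428
  normal-legged: 642 × 1/3 = 214
χ² = Σ (O − E)² / E
  creeper: (430 − 428)² / 428 = 0.0093
  normal-legged: (212 − 214)² / 214 = 0.0187
χ² = 0.0093 + 0.0187 = 0.028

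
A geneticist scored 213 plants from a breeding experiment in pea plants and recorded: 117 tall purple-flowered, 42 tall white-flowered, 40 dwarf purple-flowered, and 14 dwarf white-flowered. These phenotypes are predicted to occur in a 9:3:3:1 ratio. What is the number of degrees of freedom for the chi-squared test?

A goodness-of-fit test with 4 phenotype classes has df = 4 − 1 = 3.

3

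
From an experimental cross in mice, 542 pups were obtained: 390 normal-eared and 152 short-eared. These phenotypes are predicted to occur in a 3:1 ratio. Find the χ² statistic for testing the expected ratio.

The 3:1 ratio has 4 parts, so with N = 542 the expected counts are:
  normal-eared: 542 × 3/4 = 406.5
  short-eared: 542 × 1/4 = 135.5
χ² = Σ (O − E)² / E
  normal-eared: (390 − 406.5)² / 406.5 = 0.6697
  short-eared: (152 − 135.5)² / 135.5 = 2.0092
χ² = 0.6697 + 2.0092 = 2.6789 ≈ 2.679

2.679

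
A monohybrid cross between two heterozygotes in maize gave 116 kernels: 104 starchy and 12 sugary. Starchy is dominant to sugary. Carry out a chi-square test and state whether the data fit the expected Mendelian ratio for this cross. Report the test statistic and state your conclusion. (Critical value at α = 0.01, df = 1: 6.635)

13.287; not consistent

For a monohybrid cross between heterozygotes with complete dominance, the expected phenotypic ratio is 3:1.
Under the 3:1 hypothesis (Σ ratio = 4, N = 116):
  starchy: 116 × 3/4 = 87
  sugary: 116 × 1/4 = 29
χ² = Σ (O − E)² / E
  starchy: (104 − 87)² / 87 = 3.3218
  sugary: (12 − 29)² / 29 = 9.9655
χ² = 3.3218 + 9.9655 = 13.2873 ≈ 13.287
Degrees of freedom = 2 − 1 = 1; critical value at α = 0.01 is 6.635.
Since 13.287 > 6.635, we reject the null hypothesis — the data do not fit the 3:1 ratio.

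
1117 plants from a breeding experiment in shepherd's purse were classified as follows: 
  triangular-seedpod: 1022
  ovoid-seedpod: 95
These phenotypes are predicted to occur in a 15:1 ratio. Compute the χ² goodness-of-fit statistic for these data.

9.693

Expected counts for N = 1117 under a 15:1 ratio (total parts = 16):
  triangular-seedpod: 1117 × 15/16 = 1047.1875
  ovoid-seedpod: 1117 × 1/16 = 69.8125
χ² = Σ (O − E)² / E
  triangular-seedpod: (1022 − 1047.1875)² / 1047.1875 = 0.6058
  ovoid-seedpod: (95 − 69.8125)² / 69.8125 = 9.0873
χ² = 0.6058 + 9.0873 = 9.6931 ≈ 9.693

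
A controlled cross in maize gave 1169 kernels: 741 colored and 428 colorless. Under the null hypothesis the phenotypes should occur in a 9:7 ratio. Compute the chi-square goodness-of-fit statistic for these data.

Under the 9:7 hypothesis (Σ ratio = 16, N = 1169):
  colored: 1169 × 9/16 = 657.5625
  colorless: 1169 × 7/16 = 511.4375
χ² = Σ (O − E)² / E
  colored: (741 − 657.5625)² / 657.5625 = 10.5873
  colorless: (428 − 511.4375)² / 511.4375 = 13.6123
χ² = 10.5873 + 13.6123 = 24.1996 ≈ 24.200

24.200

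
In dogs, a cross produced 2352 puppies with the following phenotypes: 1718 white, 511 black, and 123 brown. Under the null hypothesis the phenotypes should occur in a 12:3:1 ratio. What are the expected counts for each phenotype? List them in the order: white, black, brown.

The 12:3:1 ratio has 16 parts, so with N = 2352 the expected counts are:
  white: 2352 × 12/16 = 1764
  black: 2352 × 3/16 = 441
  brown: 2352 × 1/16 = 147

1764, 441, 147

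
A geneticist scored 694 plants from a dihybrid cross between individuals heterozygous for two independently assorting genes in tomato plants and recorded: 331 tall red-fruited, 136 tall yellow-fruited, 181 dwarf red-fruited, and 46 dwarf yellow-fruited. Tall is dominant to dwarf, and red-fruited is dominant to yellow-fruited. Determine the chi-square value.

A dihybrid F₂ with independent assortment and complete dominance at both loci gives a 9:3:3:1 phenotypic ratio.
The 9:3:3:1 ratio has 16 parts, so with N = 694 the expected counts are:
  tall red-fruited: 694 × 9/16 = 390.375
  tall yellow-fruited: 694 × 3/16 = 130.125
  dwarf red-fruited: 694 × 3/16 = 130.125
  dwarf yellow-fruited: 694 × 1/16 = 43.375
χ² = Σ (O − E)² / E
  tall red-fruited: (331 − 390.375)² / 390.375 = 9.0308
  tall yellow-fruited: (136 − 130.125)² / 130.125 = 0.2652
  dwarf red-fruited: (181 − 130.125)² / 130.125 = 19.8906
  dwarf yellow-fruited: (46 − 43.375)² / 43.375 = 0.1589
χ² = 9.0308 + 0.2652 + 19.8906 + 0.1589 = 29.3455 ≈ 29.346

29.346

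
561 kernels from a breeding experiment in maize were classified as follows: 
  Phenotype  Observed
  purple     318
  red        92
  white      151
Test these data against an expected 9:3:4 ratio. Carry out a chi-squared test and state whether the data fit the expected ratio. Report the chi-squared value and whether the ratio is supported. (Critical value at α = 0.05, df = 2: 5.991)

Under the 9:3:4 hypothesis (Σ ratio = 16, N = 561):
  purple: 561 × 9/16 = 315.5625
  red: 561 × 3/16 = 105.1875
  white: 561 × 4/16 = 140.25
χ² = Σ (O − E)² / E
  purple: (318 − 315.5625)² / 315.5625 = 0.0188
  red: (92 − 105.1875)² / 105.1875 = 1.6533
  white: (151 − 140.25)² / 140.25 = 0.8240
χ² = 0.0188 + 1.6533 + 0.8240 = 2.4961 ≈ 2.496
Degrees of freedom = 3 − 1 = 2; critical value at α = 0.05 is 5.991.
Since 2.496 < 5.991, we fail to reject the null hypothesis — the data are consistent with the 9:3:4 ratio.

2.496; consistent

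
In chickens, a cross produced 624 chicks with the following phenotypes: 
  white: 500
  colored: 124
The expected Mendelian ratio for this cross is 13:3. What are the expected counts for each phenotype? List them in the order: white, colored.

507, 117

Expected counts for N = 624 under a 13:3 ratio (total parts = 16):
  white: 624 × 13/16 = 507
  colored: 624 × 3/16 = 117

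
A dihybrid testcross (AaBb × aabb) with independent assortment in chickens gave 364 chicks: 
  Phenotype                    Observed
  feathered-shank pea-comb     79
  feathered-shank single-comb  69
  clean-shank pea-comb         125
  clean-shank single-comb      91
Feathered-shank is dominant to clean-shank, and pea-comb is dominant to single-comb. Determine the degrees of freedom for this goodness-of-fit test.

3

A dihybrid testcross with independent assortment gives a 1:1:1:1 ratio.
A goodness-of-fit test with 4 phenotype classes has df = 4 − 1 = 3.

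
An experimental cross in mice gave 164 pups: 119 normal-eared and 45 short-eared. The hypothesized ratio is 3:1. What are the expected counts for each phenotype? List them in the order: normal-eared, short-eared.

123, 41

Expected counts for N = 164 under a 3:1 ratio (total parts = 4):
  normal-eared: 164 × 3/4 = 123
  short-eared: 164 × 1/4 = 41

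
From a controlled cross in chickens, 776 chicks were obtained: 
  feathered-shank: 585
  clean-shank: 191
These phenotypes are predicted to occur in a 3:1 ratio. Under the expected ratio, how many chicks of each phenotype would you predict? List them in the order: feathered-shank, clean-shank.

Under the 3:1 hypothesis (Σ ratio = 4, N = 776):
  feathered-shank: 776 × 3/4 = 582
  clean-shank: 776 × 1/4 = 194

582, 194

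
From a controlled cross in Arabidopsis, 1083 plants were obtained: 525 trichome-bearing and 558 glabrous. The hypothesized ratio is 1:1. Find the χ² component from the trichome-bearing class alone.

Expected counts for N = 1083 under a 1:1 ratio (total parts = 2):
  trichome-bearing: 1083 × 1/2 = 541.5
  glabrous: 1083 × 1/2 = 541.5
Contribution of trichome-bearing: (525 − 541.5)² / 541.5 = 0.5028

0.503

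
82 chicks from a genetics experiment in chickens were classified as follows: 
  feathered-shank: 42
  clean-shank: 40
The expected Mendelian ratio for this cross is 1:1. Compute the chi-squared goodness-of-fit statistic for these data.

Under the 1:1 hypothesis (Σ ratio = 2, N = 82):
  feathered-shank: 82 × 1/2 = 41
  clean-shank: 82 × 1/2 = 41
χ² = Σ (O − E)² / E
  feathered-shank: (42 − 41)² / 41 = 0.0244
  clean-shank: (40 − 41)² / 41 = 0.0244
χ² = 0.0244 + 0.0244 = 0.0488 ≈ 0.049

0.049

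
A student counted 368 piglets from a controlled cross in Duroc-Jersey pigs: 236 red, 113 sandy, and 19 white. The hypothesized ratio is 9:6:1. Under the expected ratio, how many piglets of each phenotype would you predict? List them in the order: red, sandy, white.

207, 138, 23

Expected counts for N = 368 under a 9:6:1 ratio (total parts = 16):
  red: 368 × 9/16 = 207
  sandy: 368 × 6/16 = 138
  white: 368 × 1/16 = 23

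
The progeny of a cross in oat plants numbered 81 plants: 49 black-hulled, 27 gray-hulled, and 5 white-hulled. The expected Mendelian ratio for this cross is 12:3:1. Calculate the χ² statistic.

11.461

The 12:3:1 ratio has 16 parts, so with N = 81 the expected counts are:
  black-hulled: 81 × 12/16 = 60.75
  gray-hulled: 81 × 3/16 = 15.1875
  white-hulled: 81 × 1/16 = 5.0625
χ² = Σ (O − E)² / E
  black-hulled: (49 − 60.75)² / 60.75 = 2.2726
  gray-hulled: (27 − 15.1875)² / 15.1875 = 9.1875
  white-hulled: (5 − 5.0625)² / 5.0625 = 0.0008
χ² = 2.2726 + 9.1875 + 0.0008 = 11.4609 ≈ 11.461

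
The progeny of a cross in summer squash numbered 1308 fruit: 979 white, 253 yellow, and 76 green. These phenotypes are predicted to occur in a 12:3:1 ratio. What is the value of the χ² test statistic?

Expected counts for N = 1308 under a 12:3:1 ratio (total parts = 16):
  white: 1308 × 12/16 = 981
  yellow: 1308 × 3/16 = 245.25
  green: 1308 × 1/16 = 81.75
χ² = Σ (O − E)² / E
  white: (979 − 981)² / 981 = 0.0041
  yellow: (253 − 245.25)² / 245.25 = 0.2449
  green: (76 − 81.75)² / 81.75 = 0.4044
χ² = 0.0041 + 0.2449 + 0.4044 = 0.6534 ≈ 0.653

0.653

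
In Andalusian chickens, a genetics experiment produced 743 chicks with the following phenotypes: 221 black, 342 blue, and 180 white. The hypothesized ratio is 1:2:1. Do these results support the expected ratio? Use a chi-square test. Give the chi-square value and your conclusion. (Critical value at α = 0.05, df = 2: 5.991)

Under the 1:2:1 hypothesis (Σ ratio = 4, N = 743):
  black: 743 × 1/4 = 185.75
  blue: 743 × 2/4 = 371.5
  white: 743 × 1/4 = 185.75
χ² = Σ (O − E)² / E
  black: (221 − 185.75)² / 185.75 = 6.6894
  blue: (342 − 371.5)² / 371.5 = 2.3425
  white: (180 − 185.75)² / 185.75 = 0.1780
χ² = 6.6894 + 2.3425 + 0.1780 = 9.2099 ≈ 9.210
Degrees of freedom = 3 − 1 = 2; critical value at α = 0.05 is 5.991.
Since 9.210 > 5.991, we reject the null hypothesis — the data do not fit the 1:2:1 ratio.

9.210; not consistent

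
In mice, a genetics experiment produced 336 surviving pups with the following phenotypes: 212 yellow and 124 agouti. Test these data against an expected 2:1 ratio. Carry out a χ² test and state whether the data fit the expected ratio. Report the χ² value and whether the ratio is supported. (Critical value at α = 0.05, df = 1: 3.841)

Expected counts for N = 336 under a 2:1 ratio (total parts = 3):
  yellow: 336 × 2/3 = 224
  agouti: 336 × 1/3 = 112
χ² = Σ (O − E)² / E
  yellow: (212 − 224)² / 224 = 0.6429
  agouti: (124 − 112)² / 112 = 1.2857
χ² = 0.6429 + 1.2857 = 1.9286 ≈ 1.929
Degrees of freedom = 2 − 1 = 1; critical value at α = 0.05 is 3.841.
Since 1.929 < 3.841, we fail to reject the null hypothesis — the data are consistent with the 2:1 ratio.

1.929; consistent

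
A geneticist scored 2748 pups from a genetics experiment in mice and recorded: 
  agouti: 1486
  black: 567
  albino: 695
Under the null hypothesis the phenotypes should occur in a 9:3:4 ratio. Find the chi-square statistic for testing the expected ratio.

7.600

The 9:3:4 ratio has 16 parts, so with N = 2748 the expected counts are:
  agouti: 2748 × 9/16 = 1545.75
  black: 2748 × 3/16 = 515.25
  albino: 2748 × 4/16 = 687
χ² = Σ (O − E)² / E
  agouti: (1486 − 1545.75)² / 1545.75 = 2.3096
  black: (567 − 515.25)² / 515.25 = 5.1976
  albino: (695 − 687)² / 687 = 0.0932
χ² = 2.3096 + 5.1976 + 0.0932 = 7.6004 ≈ 7.600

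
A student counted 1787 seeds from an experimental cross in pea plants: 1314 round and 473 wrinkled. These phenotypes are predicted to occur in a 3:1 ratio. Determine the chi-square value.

Total ratio parts = 4. Expected numbers out of 1787:
  round: 1787 × 3/4 = 1340.25
  wrinkled: 1787 × 1/4 = 446.75
χ² = Σ (O − E)² / E
  round: (1314 − 1340.25)² / 1340.25 = 0.5141
  wrinkled: (473 − 446.75)² / 446.75 = 1.5424
χ² = 0.5141 + 1.5424 = 2.0565 ≈ 2.057

2.057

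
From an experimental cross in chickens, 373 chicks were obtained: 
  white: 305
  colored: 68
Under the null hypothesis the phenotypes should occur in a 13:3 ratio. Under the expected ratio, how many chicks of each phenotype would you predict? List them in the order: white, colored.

303.0625, 69.9375

Under the 13:3 hypothesis (Σ ratio = 16, N = 373):
  white: 373 × 13/16 = 303.0625
  colored: 373 × 3/16 = 69.9375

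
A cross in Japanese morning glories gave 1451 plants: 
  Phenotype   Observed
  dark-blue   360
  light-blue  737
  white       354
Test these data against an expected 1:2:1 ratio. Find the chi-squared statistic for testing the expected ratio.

Under the 1:2:1 hypothesis (Σ ratio = 4, N = 1451):
  dark-blue: 1451 × 1/4 = 362.75
  light-blue: 1451 × 2/4 = 725.5
  white: 1451 × 1/4 = 362.75
χ² = Σ (O − E)² / E
  dark-blue: (360 − 362.75)² / 362.75 = 0.0208
  light-blue: (737 − 725.5)² / 725.5 = 0.1823
  white: (354 − 362.75)² / 362.75 = 0.2111
χ² = 0.0208 + 0.1823 + 0.2111 = 0.4142 ≈ 0.414

0.414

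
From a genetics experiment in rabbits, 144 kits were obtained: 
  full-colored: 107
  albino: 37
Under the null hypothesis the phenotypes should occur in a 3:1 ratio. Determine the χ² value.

0.037

Under the 3:1 hypothesis (Σ ratio = 4, N = 144):
  full-colored: 144 × 3/4 = 108
  albino: 144 × 1/4 = 36
χ² = Σ (O − E)² / E
  full-colored: (107 − 108)² / 108 = 0.0093
  albino: (37 − 36)² / 36 = 0.0278
χ² = 0.0093 + 0.0278 = 0.0371 ≈ 0.037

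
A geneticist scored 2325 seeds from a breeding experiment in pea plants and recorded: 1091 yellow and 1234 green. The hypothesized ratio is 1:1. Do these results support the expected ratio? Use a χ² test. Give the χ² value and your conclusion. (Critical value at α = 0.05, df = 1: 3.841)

The 1:1 ratio has 2 parts, so with N = 2325 the expected counts are:
  yellow: 2325 × 1/2 = 1162.5
  green: 2325 × 1/2 = 1162.5
χ² = Σ (O − E)² / E
  yellow: (1091 − 1162.5)² / 1162.5 = 4.3976
  green: (1234 − 1162.5)² / 1162.5 = 4.3976
χ² = 4.3976 + 4.3976 = 8.7952 ≈ 8.795
Degrees of freedom = 2 − 1 = 1; critical value at α = 0.05 is 3.841.
Since 8.795 > 3.841, we reject the null hypothesis — the data do not fit the 1:1 ratio.

8.795; not consistent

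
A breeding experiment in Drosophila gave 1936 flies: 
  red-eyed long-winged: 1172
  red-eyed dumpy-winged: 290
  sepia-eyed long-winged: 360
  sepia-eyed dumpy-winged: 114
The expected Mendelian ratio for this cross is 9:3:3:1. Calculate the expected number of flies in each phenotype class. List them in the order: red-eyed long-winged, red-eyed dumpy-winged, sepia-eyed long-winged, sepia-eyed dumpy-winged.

1089, 363, 363, 121

Under the 9:3:3:1 hypothesis (Σ ratio = 16, N = 1936):
  red-eyed long-winged: 1936 × 9/16 = 1089
  red-eyed dumpy-winged: 1936 × 3/16 = 363
  sepia-eyed long-winged: 1936 × 3/16 = 363
  sepia-eyed dumpy-winged: 1936 × 1/16 = 121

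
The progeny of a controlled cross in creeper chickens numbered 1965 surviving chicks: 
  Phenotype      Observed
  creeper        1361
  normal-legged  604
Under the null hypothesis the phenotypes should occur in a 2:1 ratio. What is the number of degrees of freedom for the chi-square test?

A goodness-of-fit test with 2 phenotype classes has df = 2 − 1 = 1.

1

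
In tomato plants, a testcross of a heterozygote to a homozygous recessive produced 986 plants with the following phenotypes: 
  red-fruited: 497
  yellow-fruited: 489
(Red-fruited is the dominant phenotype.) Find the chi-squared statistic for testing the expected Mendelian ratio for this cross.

0.065

A testcross of a heterozygote (Aa × aa) gives a 1:1 phenotypic ratio.
Expected counts for N = 986 under a 1:1 ratio (total parts = 2):
  red-fruited: 986 × 1/2 = 493
  yellow-fruited: 986 × 1/2 = 493
χ² = Σ (O − E)² / E
  red-fruited: (497 − 493)² / 493 = 0.0325
  yellow-fruited: (489 − 493)² / 493 = 0.0325
χ² = 0.0325 + 0.0325 = 0.065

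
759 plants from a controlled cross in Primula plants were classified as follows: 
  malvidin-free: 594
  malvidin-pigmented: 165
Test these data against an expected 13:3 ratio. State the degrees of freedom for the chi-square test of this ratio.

A goodness-of-fit test with 2 phenotype classes has df = 2 − 1 = 1.

1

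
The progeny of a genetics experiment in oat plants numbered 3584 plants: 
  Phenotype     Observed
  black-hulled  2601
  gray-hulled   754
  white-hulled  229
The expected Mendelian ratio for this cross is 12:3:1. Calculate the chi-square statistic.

12.933

The 12:3:1 ratio has 16 parts, so with N = 3584 the expected counts are:
  black-hulled: 3584 × 12/16 = 2688
  gray-hulled: 3584 × 3/16 = 672
  white-hulled: 3584 × 1/16 = 224
χ² = Σ (O − E)² / E
  black-hulled: (2601 − 2688)² / 2688 = 2.8158
  gray-hulled: (754 − 672)² / 672 = 10.0060
  white-hulled: (229 − 224)² / 224 = 0.1116
χ² = 2.8158 + 10.0060 + 0.1116 = 12.9334 ≈ 12.933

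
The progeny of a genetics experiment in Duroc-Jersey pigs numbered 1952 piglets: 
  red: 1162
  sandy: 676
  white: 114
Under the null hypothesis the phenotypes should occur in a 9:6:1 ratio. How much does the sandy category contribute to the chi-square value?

4.284

Total ratio parts = 16. Expected numbers out of 1952:
  red: 1952 × 9/16 = 1098
  sandy: 1952 × 6/16 = 732
  white: 1952 × 1/16 = 122
Contribution of sandy: (676 − 732)² / 732 = 4.2842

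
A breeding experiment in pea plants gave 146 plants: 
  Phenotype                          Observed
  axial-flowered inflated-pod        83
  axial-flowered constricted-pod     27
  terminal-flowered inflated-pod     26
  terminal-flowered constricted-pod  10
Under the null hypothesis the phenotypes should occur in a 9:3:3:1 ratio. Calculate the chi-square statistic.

0.167

Total ratio parts = 16. Expected numbers out of 146:
  axial-flowered inflated-pod: 146 × 9/16 = 82.125
  axial-flowered constricted-pod: 146 × 3/16 = 27.375
  terminal-flowered inflated-pod: 146 × 3/16 = 27.375
  terminal-flowered constricted-pod: 146 × 1/16 = 9.125
χ² = Σ (O − E)² / E
  axial-flowered inflated-pod: (83 − 82.125)² / 82.125 = 0.0093
  axial-flowered constricted-pod: (27 − 27.375)² / 27.375 = 0.0051
  terminal-flowered inflated-pod: (26 − 27.375)² / 27.375 = 0.0691
  terminal-flowered constricted-pod: (10 − 9.125)² / 9.125 = 0.0839
χ² = 0.0093 + 0.0051 + 0.0691 + 0.0839 = 0.1674 ≈ 0.167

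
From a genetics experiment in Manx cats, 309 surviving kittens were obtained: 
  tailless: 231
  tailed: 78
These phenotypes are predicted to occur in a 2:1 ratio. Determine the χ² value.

The 2:1 ratio has 3 parts, so with N = 309 the expected counts are:
  tailless: 309 × 2/3 = 206
  tailed: 309 × 1/3 = 103
χ² = Σ (O − E)² / E
  tailless: (231 − 206)² / 206 = 3.0340
  tailed: (78 − 103)² / 103 = 6.0680
χ² = 3.0340 + 6.0680 = 9.102

9.102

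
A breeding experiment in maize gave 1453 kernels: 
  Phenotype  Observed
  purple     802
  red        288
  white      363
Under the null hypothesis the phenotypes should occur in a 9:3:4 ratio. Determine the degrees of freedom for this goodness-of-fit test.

2

A goodness-of-fit test with 3 phenotype classes has df = 3 − 1 = 2.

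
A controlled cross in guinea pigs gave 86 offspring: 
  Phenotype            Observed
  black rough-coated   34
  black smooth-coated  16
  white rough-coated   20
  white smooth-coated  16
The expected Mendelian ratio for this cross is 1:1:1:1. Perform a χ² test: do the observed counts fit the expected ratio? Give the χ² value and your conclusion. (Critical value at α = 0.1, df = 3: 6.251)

10.186; not consistent

Total ratio parts = 4. Expected numbers out of 86:
  black rough-coated: 86 × 1/4 = 21.5
  black smooth-coated: 86 × 1/4 = 21.5
  white rough-coated: 86 × 1/4 = 21.5
  white smooth-coated: 86 × 1/4 = 21.5
χ² = Σ (O − E)² / E
  black rough-coated: (34 − 21.5)² / 21.5 = 7.2674
  black smooth-coated: (16 − 21.5)² / 21.5 = 1.4070
  white rough-coated: (20 − 21.5)² / 21.5 = 0.1047
  white smooth-coated: (16 − 21.5)² / 21.5 = 1.4070
χ² = 7.2674 + 1.4070 + 0.1047 + 1.4070 = 10.1861 ≈ 10.186
Degrees of freedom = 4 − 1 = 3; critical value at α = 0.1 is 6.251.
Since 10.186 > 6.251, we reject the null hypothesis — the data do not fit the 1:1:1:1 ratio.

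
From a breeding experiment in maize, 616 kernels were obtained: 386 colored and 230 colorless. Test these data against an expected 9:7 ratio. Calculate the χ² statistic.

10.292

The 9:7 ratio has 16 parts, so with N = 616 the expected counts are:
  colored: 616 × 9/16 = 346.5
  colorless: 616 × 7/16 = 269.5
χ² = Σ (O − E)² / E
  colored: (386 − 346.5)² / 346.5 = 4.5029
  colorless: (230 − 269.5)² / 269.5 = 5.7894
χ² = 4.5029 + 5.7894 = 10.2923 ≈ 10.292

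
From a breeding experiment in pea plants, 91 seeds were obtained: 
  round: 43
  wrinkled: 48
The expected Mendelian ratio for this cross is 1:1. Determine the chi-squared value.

0.275

Under the 1:1 hypothesis (Σ ratio = 2, N = 91):
  round: 91 × 1/2 = 45.5
  wrinkled: 91 × 1/2 = 45.5
χ² = Σ (O − E)² / E
  round: (43 − 45.5)² / 45.5 = 0.1374
  wrinkled: (48 − 45.5)² / 45.5 = 0.1374
χ² = 0.1374 + 0.1374 = 0.2748 ≈ 0.275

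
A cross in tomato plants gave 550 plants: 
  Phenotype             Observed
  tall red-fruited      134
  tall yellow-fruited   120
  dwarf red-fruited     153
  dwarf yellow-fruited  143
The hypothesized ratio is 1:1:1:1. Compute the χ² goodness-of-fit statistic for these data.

The 1:1:1:1 ratio has 4 parts, so with N = 550 the expected counts are:
  tall red-fruited: 550 × 1/4 = 137.5
  tall yellow-fruited: 550 × 1/4 = 137.5
  dwarf red-fruited: 550 × 1/4 = 137.5
  dwarf yellow-fruited: 550 × 1/4 = 137.5
χ² = Σ (O − E)² / E
  tall red-fruited: (134 − 137.5)² / 137.5 = 0.0891
  tall yellow-fruited: (120 − 137.5)² / 137.5 = 2.2273
  dwarf red-fruited: (153 − 137.5)² / 137.5 = 1.7473
  dwarf yellow-fruited: (143 − 137.5)² / 137.5 = 0.2200
χ² = 0.0891 + 2.2273 + 1.7473 + 0.2200 = 4.2837 ≈ 4.284

4.284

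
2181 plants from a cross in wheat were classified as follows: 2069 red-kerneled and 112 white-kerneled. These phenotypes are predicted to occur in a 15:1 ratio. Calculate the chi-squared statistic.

Expected counts for N = 2181 under a 15:1 ratio (total parts = 16):
  red-kerneled: 2181 × 15/16 = 2044.6875
  white-kerneled: 2181 × 1/16 = 136.3125
χ² = Σ (O − E)² / E
  red-kerneled: (2069 − 2044.6875)² / 2044.6875 = 0.2891
  white-kerneled: (112 − 136.3125)² / 136.3125 = 4.3363
χ² = 0.2891 + 4.3363 = 4.6254 ≈ 4.625

4.625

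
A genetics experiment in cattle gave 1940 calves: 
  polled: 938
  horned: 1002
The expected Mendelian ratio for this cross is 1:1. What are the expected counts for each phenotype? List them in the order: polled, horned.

Expected counts for N = 1940 under a 1:1 ratio (total parts = 2):
  polled: 1940 × 1/2 = 970
  horned: 1940 × 1/2 = 970

970, 970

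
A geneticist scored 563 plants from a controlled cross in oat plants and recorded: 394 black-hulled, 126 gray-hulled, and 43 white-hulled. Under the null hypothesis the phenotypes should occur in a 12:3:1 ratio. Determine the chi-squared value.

The 12:3:1 ratio has 16 parts, so with N = 563 the expected counts are:
  black-hulled: 563 × 12/16 = 422.25
  gray-hulled: 563 × 3/16 = 105.5625
  white-hulled: 563 × 1/16 = 35.1875
χ² = Σ (O − E)² / E
  black-hulled: (394 − 422.25)² / 422.25 = 1.8900
  gray-hulled: (126 − 105.5625)² / 105.5625 = 3.9568
  white-hulled: (43 − 35.1875)² / 35.1875 = 1.7346
χ² = 1.8900 + 3.9568 + 1.7346 = 7.5814 ≈ 7.581

7.581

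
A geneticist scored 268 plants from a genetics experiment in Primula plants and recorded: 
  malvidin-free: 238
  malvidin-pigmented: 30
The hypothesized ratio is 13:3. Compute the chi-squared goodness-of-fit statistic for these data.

Expected counts for N = 268 under a 13:3 ratio (total parts = 16):
  malvidin-free: 268 × 13/16 = 217.75
  malvidin-pigmented: 268 × 3/16 = 50.25
χ² = Σ (O − E)² / E
  malvidin-free: (238 − 217.75)² / 217.75 = 1.8832
  malvidin-pigmented: (30 − 50.25)² / 50.25 = 8.1604
χ² = 1.8832 + 8.1604 = 10.0436 ≈ 10.044

10.044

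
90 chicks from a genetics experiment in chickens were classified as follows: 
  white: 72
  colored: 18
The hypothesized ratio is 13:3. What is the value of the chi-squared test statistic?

Expected counts for N = 90 under a 13:3 ratio (total parts = 16):
  white: 90 × 13/16 = 73.125
  colored: 90 × 3/16 = 16.875
χ² = Σ (O − E)² / E
  white: (72 − 73.125)² / 73.125 = 0.0173
  colored: (18 − 16.875)² / 16.875 = 0.0750
χ² = 0.0173 + 0.0750 = 0.0923 ≈ 0.092

0.092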